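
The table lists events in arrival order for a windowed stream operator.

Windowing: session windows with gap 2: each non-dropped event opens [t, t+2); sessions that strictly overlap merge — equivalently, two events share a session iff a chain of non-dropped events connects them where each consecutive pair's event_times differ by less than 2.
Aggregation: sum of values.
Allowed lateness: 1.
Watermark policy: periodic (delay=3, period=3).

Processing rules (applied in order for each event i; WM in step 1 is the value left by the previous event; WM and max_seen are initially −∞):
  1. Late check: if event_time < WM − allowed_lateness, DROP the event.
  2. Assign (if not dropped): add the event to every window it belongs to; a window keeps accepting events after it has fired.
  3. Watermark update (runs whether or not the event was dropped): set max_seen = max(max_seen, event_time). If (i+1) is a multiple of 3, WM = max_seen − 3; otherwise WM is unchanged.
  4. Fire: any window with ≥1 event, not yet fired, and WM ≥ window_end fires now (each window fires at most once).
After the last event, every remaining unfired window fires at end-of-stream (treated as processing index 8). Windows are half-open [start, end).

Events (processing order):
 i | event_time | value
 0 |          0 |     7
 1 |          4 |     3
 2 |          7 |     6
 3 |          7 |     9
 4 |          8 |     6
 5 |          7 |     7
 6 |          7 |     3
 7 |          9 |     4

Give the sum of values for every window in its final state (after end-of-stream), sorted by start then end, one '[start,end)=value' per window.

[0,2)=7 [4,6)=3 [7,11)=35

i=0 t=0 v=7: → [0,2); WM=−∞
i=1 t=4 v=3: → [4,6); WM=−∞
i=2 t=7 v=6: → [7,9); WM=4
i=3 t=7 v=9: → [7,9); WM=4
i=4 t=8 v=6: → [7,10); WM=4
i=5 t=7 v=7: → [7,10); WM=5
i=6 t=7 v=3: → [7,10); WM=5
i=7 t=9 v=4: → [7,11); WM=5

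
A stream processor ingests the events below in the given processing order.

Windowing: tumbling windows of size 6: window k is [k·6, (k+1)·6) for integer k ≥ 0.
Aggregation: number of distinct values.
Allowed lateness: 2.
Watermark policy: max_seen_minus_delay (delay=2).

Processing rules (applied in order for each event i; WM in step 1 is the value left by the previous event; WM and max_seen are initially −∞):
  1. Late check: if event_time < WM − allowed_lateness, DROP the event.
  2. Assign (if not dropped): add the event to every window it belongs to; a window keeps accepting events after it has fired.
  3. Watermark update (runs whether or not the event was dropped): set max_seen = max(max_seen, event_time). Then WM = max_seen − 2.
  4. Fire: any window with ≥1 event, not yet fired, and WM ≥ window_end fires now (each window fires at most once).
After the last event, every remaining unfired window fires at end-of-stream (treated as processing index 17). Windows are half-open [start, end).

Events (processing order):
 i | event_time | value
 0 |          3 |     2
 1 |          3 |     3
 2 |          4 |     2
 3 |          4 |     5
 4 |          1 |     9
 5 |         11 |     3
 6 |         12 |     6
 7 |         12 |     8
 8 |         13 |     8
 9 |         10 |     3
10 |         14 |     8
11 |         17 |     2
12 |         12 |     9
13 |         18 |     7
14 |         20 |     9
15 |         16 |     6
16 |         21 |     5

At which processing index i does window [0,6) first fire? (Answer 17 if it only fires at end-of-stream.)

5

i=0 t=3 v=2: → [0,6); WM=1
i=1 t=3 v=3: → [0,6); WM=1
i=2 t=4 v=2: → [0,6); WM=2
i=3 t=4 v=5: → [0,6); WM=2
i=4 t=1 v=9: → [0,6); WM=2
i=5 t=11 v=3: → [6,12); WM=9; [0,6) fires=4
i=6 t=12 v=6: → [12,18); WM=10
i=7 t=12 v=8: → [12,18); WM=10
i=8 t=13 v=8: → [12,18); WM=11
i=9 t=10 v=3: → [6,12); WM=11
i=10 t=14 v=8: → [12,18); WM=12; [6,12) fires=1
i=11 t=17 v=2: → [12,18); WM=15
i=12 t=12 v=9: DROP (t<15-2); WM=15
i=13 t=18 v=7: → [18,24); WM=16
i=14 t=20 v=9: → [18,24); WM=18; [12,18) fires=3
i=15 t=16 v=6: → [12,18); WM=18
i=16 t=21 v=5: → [18,24); WM=19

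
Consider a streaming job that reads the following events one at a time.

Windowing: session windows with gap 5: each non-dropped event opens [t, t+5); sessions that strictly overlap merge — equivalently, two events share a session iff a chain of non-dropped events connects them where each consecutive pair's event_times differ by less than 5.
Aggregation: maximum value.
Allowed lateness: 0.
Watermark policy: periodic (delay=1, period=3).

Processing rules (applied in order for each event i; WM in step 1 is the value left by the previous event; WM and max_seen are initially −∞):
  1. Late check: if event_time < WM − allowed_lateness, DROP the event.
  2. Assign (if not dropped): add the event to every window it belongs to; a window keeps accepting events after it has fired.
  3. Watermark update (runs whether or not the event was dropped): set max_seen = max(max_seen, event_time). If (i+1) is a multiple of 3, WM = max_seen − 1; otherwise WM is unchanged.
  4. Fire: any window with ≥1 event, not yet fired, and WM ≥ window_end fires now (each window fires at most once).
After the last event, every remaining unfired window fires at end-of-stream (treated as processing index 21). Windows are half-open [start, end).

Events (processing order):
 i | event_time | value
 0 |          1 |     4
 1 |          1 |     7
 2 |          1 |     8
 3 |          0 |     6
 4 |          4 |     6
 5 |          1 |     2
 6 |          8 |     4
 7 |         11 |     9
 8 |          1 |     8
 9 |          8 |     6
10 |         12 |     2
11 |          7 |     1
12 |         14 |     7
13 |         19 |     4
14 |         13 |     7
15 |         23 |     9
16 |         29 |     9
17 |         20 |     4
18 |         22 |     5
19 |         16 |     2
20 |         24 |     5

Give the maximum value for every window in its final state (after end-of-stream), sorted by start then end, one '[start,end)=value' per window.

[0,19)=9 [19,28)=9 [29,34)=9

i=0 t=1 v=4: → [1,6); WM=−∞
i=1 t=1 v=7: → [1,6); WM=−∞
i=2 t=1 v=8: → [1,6); WM=0
i=3 t=0 v=6: → [0,6); WM=0
i=4 t=4 v=6: → [0,9); WM=0
i=5 t=1 v=2: → [0,9); WM=3
i=6 t=8 v=4: → [0,13); WM=3
i=7 t=11 v=9: → [0,16); WM=3
i=8 t=1 v=8: DROP (t<3-0); WM=10
i=9 t=8 v=6: DROP (t<10-0); WM=10
i=10 t=12 v=2: → [0,17); WM=10
i=11 t=7 v=1: DROP (t<10-0); WM=11
i=12 t=14 v=7: → [0,19); WM=11
i=13 t=19 v=4: → [19,24); WM=11
i=14 t=13 v=7: → [0,19); WM=18
i=15 t=23 v=9: → [19,28); WM=18
i=16 t=29 v=9: → [29,34); WM=18
i=17 t=20 v=4: → [19,28); WM=28
i=18 t=22 v=5: DROP (t<28-0); WM=28
i=19 t=16 v=2: DROP (t<28-0); WM=28
i=20 t=24 v=5: DROP (t<28-0); WM=28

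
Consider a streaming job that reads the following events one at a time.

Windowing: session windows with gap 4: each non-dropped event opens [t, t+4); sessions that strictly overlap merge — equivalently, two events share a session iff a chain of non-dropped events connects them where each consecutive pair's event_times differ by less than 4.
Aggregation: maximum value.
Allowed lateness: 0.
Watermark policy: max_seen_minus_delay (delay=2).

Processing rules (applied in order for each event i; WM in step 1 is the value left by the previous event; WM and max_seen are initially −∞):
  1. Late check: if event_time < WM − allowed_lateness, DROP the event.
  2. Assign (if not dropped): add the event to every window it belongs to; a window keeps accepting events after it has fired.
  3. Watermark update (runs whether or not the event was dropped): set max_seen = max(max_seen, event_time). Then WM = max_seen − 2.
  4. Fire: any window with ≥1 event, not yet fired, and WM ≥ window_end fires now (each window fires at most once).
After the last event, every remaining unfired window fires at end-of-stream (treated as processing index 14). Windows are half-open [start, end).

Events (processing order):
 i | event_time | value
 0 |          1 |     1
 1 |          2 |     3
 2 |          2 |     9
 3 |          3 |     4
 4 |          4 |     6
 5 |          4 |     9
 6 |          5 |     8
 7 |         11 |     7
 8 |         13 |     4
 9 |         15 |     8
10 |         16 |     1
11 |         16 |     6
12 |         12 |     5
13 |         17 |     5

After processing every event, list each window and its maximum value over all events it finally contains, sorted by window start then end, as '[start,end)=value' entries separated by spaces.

i=0 t=1 v=1: → [1,5); WM=-1
i=1 t=2 v=3: → [1,6); WM=0
i=2 t=2 v=9: → [1,6); WM=0
i=3 t=3 v=4: → [1,7); WM=1
i=4 t=4 v=6: → [1,8); WM=2
i=5 t=4 v=9: → [1,8); WM=2
i=6 t=5 v=8: → [1,9); WM=3
i=7 t=11 v=7: → [11,15); WM=9
i=8 t=13 v=4: → [11,17); WM=11
i=9 t=15 v=8: → [11,19); WM=13
i=10 t=16 v=1: → [11,20); WM=14
i=11 t=16 v=6: → [11,20); WM=14
i=12 t=12 v=5: DROP (t<14-0); WM=14
i=13 t=17 v=5: → [11,21); WM=15

[1,9)=9 [11,21)=8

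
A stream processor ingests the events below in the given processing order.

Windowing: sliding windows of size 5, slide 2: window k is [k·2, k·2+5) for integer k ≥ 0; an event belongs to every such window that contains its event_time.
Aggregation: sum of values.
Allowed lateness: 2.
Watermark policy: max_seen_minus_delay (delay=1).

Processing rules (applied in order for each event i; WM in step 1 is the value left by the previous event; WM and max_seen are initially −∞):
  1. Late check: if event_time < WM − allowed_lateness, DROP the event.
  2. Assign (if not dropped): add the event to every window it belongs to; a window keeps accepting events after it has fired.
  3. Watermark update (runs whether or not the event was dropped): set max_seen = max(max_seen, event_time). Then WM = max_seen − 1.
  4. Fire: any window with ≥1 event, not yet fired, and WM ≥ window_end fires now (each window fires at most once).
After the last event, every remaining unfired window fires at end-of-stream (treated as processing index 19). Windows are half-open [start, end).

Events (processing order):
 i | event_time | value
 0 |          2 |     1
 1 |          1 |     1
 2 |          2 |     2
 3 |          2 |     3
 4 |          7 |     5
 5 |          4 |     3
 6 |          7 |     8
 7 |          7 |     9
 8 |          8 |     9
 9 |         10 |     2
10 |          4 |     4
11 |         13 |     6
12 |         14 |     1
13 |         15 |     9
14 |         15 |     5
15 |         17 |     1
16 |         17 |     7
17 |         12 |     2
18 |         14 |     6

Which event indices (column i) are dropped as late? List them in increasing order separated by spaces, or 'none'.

i=0 t=2 v=1: → [2,7),[0,5); WM=1
i=1 t=1 v=1: → [0,5); WM=1
i=2 t=2 v=2: → [2,7),[0,5); WM=1
i=3 t=2 v=3: → [2,7),[0,5); WM=1
i=4 t=7 v=5: → [6,11),[4,9); WM=6; [0,5) fires=7
i=5 t=4 v=3: → [4,9),[2,7),[0,5); WM=6
i=6 t=7 v=8: → [6,11),[4,9); WM=6
i=7 t=7 v=9: → [6,11),[4,9); WM=6
i=8 t=8 v=9: → [8,13),[6,11),[4,9); WM=7; [2,7) fires=9
i=9 t=10 v=2: → [10,15),[8,13),[6,11); WM=9; [4,9) fires=34
i=10 t=4 v=4: DROP (t<9-2); WM=9
i=11 t=13 v=6: → [12,17),[10,15); WM=12; [6,11) fires=33
i=12 t=14 v=1: → [14,19),[12,17),[10,15); WM=13; [8,13) fires=11
i=13 t=15 v=9: → [14,19),[12,17); WM=14
i=14 t=15 v=5: → [14,19),[12,17); WM=14
i=15 t=17 v=1: → [16,21),[14,19); WM=16; [10,15) fires=9
i=16 t=17 v=7: → [16,21),[14,19); WM=16
i=17 t=12 v=2: DROP (t<16-2); WM=16
i=18 t=14 v=6: → [14,19),[12,17),[10,15); WM=16

10 17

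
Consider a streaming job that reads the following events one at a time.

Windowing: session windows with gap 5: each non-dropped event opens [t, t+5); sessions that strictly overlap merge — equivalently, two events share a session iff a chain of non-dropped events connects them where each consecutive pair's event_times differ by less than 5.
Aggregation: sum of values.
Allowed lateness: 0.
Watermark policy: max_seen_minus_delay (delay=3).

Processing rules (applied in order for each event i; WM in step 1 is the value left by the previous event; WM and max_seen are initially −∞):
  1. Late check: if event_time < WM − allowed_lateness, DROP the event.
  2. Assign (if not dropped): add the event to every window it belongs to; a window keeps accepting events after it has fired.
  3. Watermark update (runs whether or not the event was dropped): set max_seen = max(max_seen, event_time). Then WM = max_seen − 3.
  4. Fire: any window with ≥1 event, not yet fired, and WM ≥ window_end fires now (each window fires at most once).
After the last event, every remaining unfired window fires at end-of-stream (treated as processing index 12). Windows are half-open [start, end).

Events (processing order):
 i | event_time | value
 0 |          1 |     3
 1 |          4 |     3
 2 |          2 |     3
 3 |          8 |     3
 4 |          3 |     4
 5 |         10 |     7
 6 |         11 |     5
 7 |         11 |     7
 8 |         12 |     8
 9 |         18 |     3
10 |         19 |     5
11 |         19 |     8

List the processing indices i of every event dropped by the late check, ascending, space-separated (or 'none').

4

i=0 t=1 v=3: → [1,6); WM=-2
i=1 t=4 v=3: → [1,9); WM=1
i=2 t=2 v=3: → [1,9); WM=1
i=3 t=8 v=3: → [1,13); WM=5
i=4 t=3 v=4: DROP (t<5-0); WM=5
i=5 t=10 v=7: → [1,15); WM=7
i=6 t=11 v=5: → [1,16); WM=8
i=7 t=11 v=7: → [1,16); WM=8
i=8 t=12 v=8: → [1,17); WM=9
i=9 t=18 v=3: → [18,23); WM=15
i=10 t=19 v=5: → [18,24); WM=16
i=11 t=19 v=8: → [18,24); WM=16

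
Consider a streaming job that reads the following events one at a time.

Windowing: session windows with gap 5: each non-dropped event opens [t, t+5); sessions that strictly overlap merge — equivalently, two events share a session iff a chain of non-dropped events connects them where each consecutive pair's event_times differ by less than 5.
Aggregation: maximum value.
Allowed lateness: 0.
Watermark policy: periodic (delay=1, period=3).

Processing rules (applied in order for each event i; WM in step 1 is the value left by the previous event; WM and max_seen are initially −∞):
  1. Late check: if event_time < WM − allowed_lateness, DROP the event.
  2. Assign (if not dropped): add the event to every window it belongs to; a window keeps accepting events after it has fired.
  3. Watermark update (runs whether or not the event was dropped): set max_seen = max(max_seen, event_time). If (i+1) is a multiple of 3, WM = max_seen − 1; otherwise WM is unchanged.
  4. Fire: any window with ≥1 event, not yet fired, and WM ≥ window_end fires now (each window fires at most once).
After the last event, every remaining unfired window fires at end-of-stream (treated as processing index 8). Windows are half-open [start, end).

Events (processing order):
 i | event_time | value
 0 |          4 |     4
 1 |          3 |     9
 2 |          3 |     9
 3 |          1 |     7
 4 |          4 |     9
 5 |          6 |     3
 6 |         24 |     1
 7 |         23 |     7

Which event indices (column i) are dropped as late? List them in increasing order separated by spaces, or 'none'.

3

i=0 t=4 v=4: → [4,9); WM=−∞
i=1 t=3 v=9: → [3,9); WM=−∞
i=2 t=3 v=9: → [3,9); WM=3
i=3 t=1 v=7: DROP (t<3-0); WM=3
i=4 t=4 v=9: → [3,9); WM=3
i=5 t=6 v=3: → [3,11); WM=5
i=6 t=24 v=1: → [24,29); WM=5
i=7 t=23 v=7: → [23,29); WM=5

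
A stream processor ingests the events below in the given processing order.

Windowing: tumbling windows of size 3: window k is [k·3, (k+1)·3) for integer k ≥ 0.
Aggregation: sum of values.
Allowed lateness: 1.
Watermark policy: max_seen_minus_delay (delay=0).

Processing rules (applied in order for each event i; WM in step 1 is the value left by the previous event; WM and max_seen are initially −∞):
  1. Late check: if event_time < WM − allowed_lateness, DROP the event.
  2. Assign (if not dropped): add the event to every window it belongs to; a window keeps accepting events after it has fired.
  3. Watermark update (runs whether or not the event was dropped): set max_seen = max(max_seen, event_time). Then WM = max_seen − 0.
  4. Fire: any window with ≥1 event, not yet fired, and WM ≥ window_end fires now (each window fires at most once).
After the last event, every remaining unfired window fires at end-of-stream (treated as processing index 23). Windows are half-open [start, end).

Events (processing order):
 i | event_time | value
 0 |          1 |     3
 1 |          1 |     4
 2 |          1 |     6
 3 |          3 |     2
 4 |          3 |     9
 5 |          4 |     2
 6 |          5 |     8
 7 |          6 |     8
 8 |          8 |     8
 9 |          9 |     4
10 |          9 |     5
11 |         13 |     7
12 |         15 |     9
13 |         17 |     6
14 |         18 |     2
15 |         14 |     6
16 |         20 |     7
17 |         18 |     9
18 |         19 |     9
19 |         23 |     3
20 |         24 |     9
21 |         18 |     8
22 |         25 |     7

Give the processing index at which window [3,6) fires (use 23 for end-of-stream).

i=0 t=1 v=3: → [0,3); WM=1
i=1 t=1 v=4: → [0,3); WM=1
i=2 t=1 v=6: → [0,3); WM=1
i=3 t=3 v=2: → [3,6); WM=3; [0,3) fires=13
i=4 t=3 v=9: → [3,6); WM=3
i=5 t=4 v=2: → [3,6); WM=4
i=6 t=5 v=8: → [3,6); WM=5
i=7 t=6 v=8: → [6,9); WM=6; [3,6) fires=21
i=8 t=8 v=8: → [6,9); WM=8
i=9 t=9 v=4: → [9,12); WM=9; [6,9) fires=16
i=10 t=9 v=5: → [9,12); WM=9
i=11 t=13 v=7: → [12,15); WM=13; [9,12) fires=9
i=12 t=15 v=9: → [15,18); WM=15; [12,15) fires=7
i=13 t=17 v=6: → [15,18); WM=17
i=14 t=18 v=2: → [18,21); WM=18; [15,18) fires=15
i=15 t=14 v=6: DROP (t<18-1); WM=18
i=16 t=20 v=7: → [18,21); WM=20
i=17 t=18 v=9: DROP (t<20-1); WM=20
i=18 t=19 v=9: → [18,21); WM=20
i=19 t=23 v=3: → [21,24); WM=23; [18,21) fires=18
i=20 t=24 v=9: → [24,27); WM=24; [21,24) fires=3
i=21 t=18 v=8: DROP (t<24-1); WM=24
i=22 t=25 v=7: → [24,27); WM=25

7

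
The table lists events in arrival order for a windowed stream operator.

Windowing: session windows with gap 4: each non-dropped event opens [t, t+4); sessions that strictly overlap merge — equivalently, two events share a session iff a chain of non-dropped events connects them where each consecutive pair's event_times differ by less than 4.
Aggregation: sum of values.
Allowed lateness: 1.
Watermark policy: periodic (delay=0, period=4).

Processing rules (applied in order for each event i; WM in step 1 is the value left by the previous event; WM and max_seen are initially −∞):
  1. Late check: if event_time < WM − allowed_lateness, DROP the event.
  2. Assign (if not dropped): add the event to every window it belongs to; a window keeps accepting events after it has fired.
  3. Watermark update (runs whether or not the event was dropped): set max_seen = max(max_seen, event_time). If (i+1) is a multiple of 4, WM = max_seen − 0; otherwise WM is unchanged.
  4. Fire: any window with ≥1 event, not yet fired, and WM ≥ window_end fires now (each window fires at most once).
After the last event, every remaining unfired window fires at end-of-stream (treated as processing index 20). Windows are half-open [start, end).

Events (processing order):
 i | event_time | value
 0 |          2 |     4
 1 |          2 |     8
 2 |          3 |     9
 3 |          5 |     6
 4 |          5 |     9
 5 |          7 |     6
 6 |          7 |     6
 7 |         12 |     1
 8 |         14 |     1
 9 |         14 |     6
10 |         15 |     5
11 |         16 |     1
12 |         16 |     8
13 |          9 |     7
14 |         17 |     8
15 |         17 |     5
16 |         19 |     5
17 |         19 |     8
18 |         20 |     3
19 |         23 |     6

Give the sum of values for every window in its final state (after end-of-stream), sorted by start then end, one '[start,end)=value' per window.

i=0 t=2 v=4: → [2,6); WM=−∞
i=1 t=2 v=8: → [2,6); WM=−∞
i=2 t=3 v=9: → [2,7); WM=−∞
i=3 t=5 v=6: → [2,9); WM=5
i=4 t=5 v=9: → [2,9); WM=5
i=5 t=7 v=6: → [2,11); WM=5
i=6 t=7 v=6: → [2,11); WM=5
i=7 t=12 v=1: → [12,16); WM=12
i=8 t=14 v=1: → [12,18); WM=12
i=9 t=14 v=6: → [12,18); WM=12
i=10 t=15 v=5: → [12,19); WM=12
i=11 t=16 v=1: → [12,20); WM=16
i=12 t=16 v=8: → [12,20); WM=16
i=13 t=9 v=7: DROP (t<16-1); WM=16
i=14 t=17 v=8: → [12,21); WM=16
i=15 t=17 v=5: → [12,21); WM=17
i=16 t=19 v=5: → [12,23); WM=17
i=17 t=19 v=8: → [12,23); WM=17
i=18 t=20 v=3: → [12,24); WM=17
i=19 t=23 v=6: → [12,27); WM=23

[2,11)=48 [12,27)=57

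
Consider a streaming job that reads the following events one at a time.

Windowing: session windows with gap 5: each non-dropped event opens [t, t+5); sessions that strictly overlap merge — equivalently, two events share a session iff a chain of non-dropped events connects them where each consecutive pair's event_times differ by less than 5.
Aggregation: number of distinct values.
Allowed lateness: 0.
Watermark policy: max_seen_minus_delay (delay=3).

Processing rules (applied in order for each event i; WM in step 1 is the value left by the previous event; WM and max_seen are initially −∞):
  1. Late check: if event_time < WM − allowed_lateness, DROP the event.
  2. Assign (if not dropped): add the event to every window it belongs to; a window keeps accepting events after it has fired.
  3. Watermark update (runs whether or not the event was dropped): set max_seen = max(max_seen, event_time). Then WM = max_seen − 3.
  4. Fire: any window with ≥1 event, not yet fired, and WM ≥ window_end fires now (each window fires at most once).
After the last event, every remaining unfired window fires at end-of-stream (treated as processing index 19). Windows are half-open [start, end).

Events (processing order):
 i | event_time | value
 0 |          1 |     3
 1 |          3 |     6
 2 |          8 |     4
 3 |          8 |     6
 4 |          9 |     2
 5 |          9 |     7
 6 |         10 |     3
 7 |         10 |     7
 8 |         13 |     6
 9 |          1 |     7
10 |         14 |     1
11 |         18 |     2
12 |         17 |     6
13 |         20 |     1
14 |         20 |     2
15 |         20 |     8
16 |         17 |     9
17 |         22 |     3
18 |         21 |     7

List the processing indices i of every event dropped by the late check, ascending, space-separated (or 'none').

i=0 t=1 v=3: → [1,6); WM=-2
i=1 t=3 v=6: → [1,8); WM=0
i=2 t=8 v=4: → [8,13); WM=5
i=3 t=8 v=6: → [8,13); WM=5
i=4 t=9 v=2: → [8,14); WM=6
i=5 t=9 v=7: → [8,14); WM=6
i=6 t=10 v=3: → [8,15); WM=7
i=7 t=10 v=7: → [8,15); WM=7
i=8 t=13 v=6: → [8,18); WM=10
i=9 t=1 v=7: DROP (t<10-0); WM=10
i=10 t=14 v=1: → [8,19); WM=11
i=11 t=18 v=2: → [8,23); WM=15
i=12 t=17 v=6: → [8,23); WM=15
i=13 t=20 v=1: → [8,25); WM=17
i=14 t=20 v=2: → [8,25); WM=17
i=15 t=20 v=8: → [8,25); WM=17
i=16 t=17 v=9: → [8,25); WM=17
i=17 t=22 v=3: → [8,27); WM=19
i=18 t=21 v=7: → [8,27); WM=19

9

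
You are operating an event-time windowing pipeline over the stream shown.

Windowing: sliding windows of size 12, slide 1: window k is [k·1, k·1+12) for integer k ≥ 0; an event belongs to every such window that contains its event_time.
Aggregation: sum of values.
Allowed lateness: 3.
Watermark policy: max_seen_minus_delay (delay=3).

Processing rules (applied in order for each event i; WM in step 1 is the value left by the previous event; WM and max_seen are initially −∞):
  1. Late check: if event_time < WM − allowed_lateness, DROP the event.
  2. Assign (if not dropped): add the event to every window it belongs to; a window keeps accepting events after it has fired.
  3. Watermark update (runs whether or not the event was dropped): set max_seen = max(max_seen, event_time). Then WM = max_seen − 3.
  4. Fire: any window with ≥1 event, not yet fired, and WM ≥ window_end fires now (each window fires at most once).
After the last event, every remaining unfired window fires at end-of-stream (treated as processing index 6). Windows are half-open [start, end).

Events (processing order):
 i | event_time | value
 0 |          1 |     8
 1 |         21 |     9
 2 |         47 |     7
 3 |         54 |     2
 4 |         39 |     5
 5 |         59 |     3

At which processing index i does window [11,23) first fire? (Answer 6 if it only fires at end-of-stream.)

i=0 t=1 v=8: → [1,13),[0,12); WM=-2
i=1 t=21 v=9: → [21,33),[20,32),[19,31),[18,30),[17,29),[16,28),[15,27),[14,26),[13,25),[12,24),[11,23),[10,22); WM=18; [0,12) fires=8 [1,13) fires=8
i=2 t=47 v=7: → [47,59),[46,58),[45,57),[44,56),[43,55),[42,54),[41,53),[40,52),[39,51),[38,50),[37,49),[36,48); WM=44; [10,22) fires=9 [11,23) fires=9 [12,24) fires=9 [13,25) fires=9 [14,26) fires=9 [15,27) fires=9 [16,28) fires=9 [17,29) fires=9 [18,30) fires=9 [19,31) fires=9 [20,32) fires=9 [21,33) fires=9
i=3 t=54 v=2: → [54,66),[53,65),[52,64),[51,63),[50,62),[49,61),[48,60),[47,59),[46,58),[45,57),[44,56),[43,55); WM=51; [36,48) fires=7 [37,49) fires=7 [38,50) fires=7 [39,51) fires=7
i=4 t=39 v=5: DROP (t<51-3); WM=51
i=5 t=59 v=3: → [59,71),[58,70),[57,69),[56,68),[55,67),[54,66),[53,65),[52,64),[51,63),[50,62),[49,61),[48,60); WM=56; [40,52) fires=7 [41,53) fires=7 [42,54) fires=7 [43,55) fires=9 [44,56) fires=9

2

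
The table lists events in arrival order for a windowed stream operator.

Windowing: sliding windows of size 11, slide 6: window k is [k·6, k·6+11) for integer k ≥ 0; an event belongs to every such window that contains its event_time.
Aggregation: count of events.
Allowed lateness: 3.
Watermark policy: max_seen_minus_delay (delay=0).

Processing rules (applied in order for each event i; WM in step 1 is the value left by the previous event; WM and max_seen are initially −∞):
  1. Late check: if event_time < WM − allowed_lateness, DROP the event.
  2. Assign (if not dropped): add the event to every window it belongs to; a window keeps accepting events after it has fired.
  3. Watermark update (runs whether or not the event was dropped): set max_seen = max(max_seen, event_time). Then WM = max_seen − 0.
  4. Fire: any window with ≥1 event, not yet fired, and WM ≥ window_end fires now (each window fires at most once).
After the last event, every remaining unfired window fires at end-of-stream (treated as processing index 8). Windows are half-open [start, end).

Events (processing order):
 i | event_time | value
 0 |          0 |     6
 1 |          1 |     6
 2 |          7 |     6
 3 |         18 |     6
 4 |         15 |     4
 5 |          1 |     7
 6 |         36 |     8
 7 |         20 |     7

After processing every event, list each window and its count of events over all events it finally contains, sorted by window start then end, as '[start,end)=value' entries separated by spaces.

i=0 t=0 v=6: → [0,11); WM=0
i=1 t=1 v=6: → [0,11); WM=1
i=2 t=7 v=6: → [6,17),[0,11); WM=7
i=3 t=18 v=6: → [18,29),[12,23); WM=18; [0,11) fires=3 [6,17) fires=1
i=4 t=15 v=4: → [12,23),[6,17); WM=18
i=5 t=1 v=7: DROP (t<18-3); WM=18
i=6 t=36 v=8: → [36,47),[30,41); WM=36; [12,23) fires=2 [18,29) fires=1
i=7 t=20 v=7: DROP (t<36-3); WM=36

[0,11)=3 [6,17)=2 [12,23)=2 [18,29)=1 [30,41)=1 [36,47)=1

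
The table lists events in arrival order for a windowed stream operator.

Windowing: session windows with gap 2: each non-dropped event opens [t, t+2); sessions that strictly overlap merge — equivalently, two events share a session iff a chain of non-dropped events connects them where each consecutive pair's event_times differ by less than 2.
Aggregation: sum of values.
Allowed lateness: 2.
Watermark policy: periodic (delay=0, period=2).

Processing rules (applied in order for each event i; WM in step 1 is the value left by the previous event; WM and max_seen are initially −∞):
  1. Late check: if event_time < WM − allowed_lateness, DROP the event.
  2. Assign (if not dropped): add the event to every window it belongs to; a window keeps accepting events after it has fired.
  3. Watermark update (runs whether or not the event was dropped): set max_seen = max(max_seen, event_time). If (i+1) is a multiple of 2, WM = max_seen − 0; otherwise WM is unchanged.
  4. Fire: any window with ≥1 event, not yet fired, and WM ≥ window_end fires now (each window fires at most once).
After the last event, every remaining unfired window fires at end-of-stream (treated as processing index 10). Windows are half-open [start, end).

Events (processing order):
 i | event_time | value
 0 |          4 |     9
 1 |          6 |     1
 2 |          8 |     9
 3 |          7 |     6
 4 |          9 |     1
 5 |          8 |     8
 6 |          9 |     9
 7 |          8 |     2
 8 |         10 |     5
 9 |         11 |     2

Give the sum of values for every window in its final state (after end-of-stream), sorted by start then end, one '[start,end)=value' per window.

[4,6)=9 [6,13)=43

i=0 t=4 v=9: → [4,6); WM=−∞
i=1 t=6 v=1: → [6,8); WM=6
i=2 t=8 v=9: → [8,10); WM=6
i=3 t=7 v=6: → [6,10); WM=8
i=4 t=9 v=1: → [6,11); WM=8
i=5 t=8 v=8: → [6,11); WM=9
i=6 t=9 v=9: → [6,11); WM=9
i=7 t=8 v=2: → [6,11); WM=9
i=8 t=10 v=5: → [6,12); WM=9
i=9 t=11 v=2: → [6,13); WM=11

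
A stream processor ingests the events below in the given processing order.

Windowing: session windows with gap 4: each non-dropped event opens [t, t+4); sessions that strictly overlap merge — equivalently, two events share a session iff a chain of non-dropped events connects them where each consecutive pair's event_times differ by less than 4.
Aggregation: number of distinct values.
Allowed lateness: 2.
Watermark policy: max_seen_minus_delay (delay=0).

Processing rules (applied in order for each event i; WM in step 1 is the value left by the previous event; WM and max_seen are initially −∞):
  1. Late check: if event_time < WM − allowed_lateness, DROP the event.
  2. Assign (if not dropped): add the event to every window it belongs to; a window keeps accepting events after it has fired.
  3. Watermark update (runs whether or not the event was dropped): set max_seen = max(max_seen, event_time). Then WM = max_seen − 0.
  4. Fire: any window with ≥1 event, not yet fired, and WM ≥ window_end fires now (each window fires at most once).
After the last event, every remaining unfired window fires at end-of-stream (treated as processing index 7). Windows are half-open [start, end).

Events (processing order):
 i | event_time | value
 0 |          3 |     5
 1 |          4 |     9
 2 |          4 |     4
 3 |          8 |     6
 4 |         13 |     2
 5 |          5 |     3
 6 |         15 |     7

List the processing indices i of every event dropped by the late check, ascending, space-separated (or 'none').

5

i=0 t=3 v=5: → [3,7); WM=3
i=1 t=4 v=9: → [3,8); WM=4
i=2 t=4 v=4: → [3,8); WM=4
i=3 t=8 v=6: → [8,12); WM=8
i=4 t=13 v=2: → [13,17); WM=13
i=5 t=5 v=3: DROP (t<13-2); WM=13
i=6 t=15 v=7: → [13,19); WM=15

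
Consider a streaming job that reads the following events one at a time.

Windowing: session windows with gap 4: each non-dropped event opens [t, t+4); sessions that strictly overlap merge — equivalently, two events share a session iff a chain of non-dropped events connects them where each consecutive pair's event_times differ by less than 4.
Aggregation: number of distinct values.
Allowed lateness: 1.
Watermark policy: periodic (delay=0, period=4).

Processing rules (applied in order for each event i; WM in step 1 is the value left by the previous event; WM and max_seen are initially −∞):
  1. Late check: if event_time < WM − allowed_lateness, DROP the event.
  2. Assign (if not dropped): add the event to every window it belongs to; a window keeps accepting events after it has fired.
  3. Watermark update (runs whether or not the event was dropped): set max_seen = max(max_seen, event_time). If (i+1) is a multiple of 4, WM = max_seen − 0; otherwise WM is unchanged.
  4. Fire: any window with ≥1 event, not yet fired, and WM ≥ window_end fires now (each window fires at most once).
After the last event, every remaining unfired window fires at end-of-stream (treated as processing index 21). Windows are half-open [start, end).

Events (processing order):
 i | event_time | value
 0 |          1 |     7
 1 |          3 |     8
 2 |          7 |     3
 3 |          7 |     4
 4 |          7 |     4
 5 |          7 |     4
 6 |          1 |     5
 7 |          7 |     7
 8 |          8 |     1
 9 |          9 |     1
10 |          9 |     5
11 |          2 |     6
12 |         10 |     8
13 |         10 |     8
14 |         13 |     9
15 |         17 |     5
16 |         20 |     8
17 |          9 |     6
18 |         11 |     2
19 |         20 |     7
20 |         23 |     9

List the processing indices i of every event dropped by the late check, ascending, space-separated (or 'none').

i=0 t=1 v=7: → [1,5); WM=−∞
i=1 t=3 v=8: → [1,7); WM=−∞
i=2 t=7 v=3: → [7,11); WM=−∞
i=3 t=7 v=4: → [7,11); WM=7
i=4 t=7 v=4: → [7,11); WM=7
i=5 t=7 v=4: → [7,11); WM=7
i=6 t=1 v=5: DROP (t<7-1); WM=7
i=7 t=7 v=7: → [7,11); WM=7
i=8 t=8 v=1: → [7,12); WM=7
i=9 t=9 v=1: → [7,13); WM=7
i=10 t=9 v=5: → [7,13); WM=7
i=11 t=2 v=6: DROP (t<7-1); WM=9
i=12 t=10 v=8: → [7,14); WM=9
i=13 t=10 v=8: → [7,14); WM=9
i=14 t=13 v=9: → [7,17); WM=9
i=15 t=17 v=5: → [17,21); WM=17
i=16 t=20 v=8: → [17,24); WM=17
i=17 t=9 v=6: DROP (t<17-1); WM=17
i=18 t=11 v=2: DROP (t<17-1); WM=17
i=19 t=20 v=7: → [17,24); WM=20
i=20 t=23 v=9: → [17,27); WM=20

6 11 17 18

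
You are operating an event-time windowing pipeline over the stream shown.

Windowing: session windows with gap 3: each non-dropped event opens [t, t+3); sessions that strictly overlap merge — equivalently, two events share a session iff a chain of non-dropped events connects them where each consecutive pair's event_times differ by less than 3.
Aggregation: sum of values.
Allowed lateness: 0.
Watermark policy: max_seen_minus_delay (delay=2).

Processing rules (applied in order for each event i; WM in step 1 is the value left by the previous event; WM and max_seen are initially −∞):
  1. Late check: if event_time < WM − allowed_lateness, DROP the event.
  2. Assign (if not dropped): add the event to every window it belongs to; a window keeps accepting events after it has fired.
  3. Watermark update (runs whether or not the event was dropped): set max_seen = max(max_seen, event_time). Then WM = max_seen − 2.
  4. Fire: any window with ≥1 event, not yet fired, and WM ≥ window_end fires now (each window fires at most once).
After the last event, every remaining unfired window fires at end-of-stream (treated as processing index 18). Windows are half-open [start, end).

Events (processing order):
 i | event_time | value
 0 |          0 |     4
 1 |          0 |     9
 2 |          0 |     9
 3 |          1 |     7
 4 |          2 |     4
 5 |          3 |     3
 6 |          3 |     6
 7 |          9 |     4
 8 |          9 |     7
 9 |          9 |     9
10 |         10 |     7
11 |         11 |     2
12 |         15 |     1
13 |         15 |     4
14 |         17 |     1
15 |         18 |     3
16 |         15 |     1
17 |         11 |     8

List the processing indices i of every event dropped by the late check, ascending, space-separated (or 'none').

i=0 t=0 v=4: → [0,3); WM=-2
i=1 t=0 v=9: → [0,3); WM=-2
i=2 t=0 v=9: → [0,3); WM=-2
i=3 t=1 v=7: → [0,4); WM=-1
i=4 t=2 v=4: → [0,5); WM=0
i=5 t=3 v=3: → [0,6); WM=1
i=6 t=3 v=6: → [0,6); WM=1
i=7 t=9 v=4: → [9,12); WM=7
i=8 t=9 v=7: → [9,12); WM=7
i=9 t=9 v=9: → [9,12); WM=7
i=10 t=10 v=7: → [9,13); WM=8
i=11 t=11 v=2: → [9,14); WM=9
i=12 t=15 v=1: → [15,18); WM=13
i=13 t=15 v=4: → [15,18); WM=13
i=14 t=17 v=1: → [15,20); WM=15
i=15 t=18 v=3: → [15,21); WM=16
i=16 t=15 v=1: DROP (t<16-0); WM=16
i=17 t=11 v=8: DROP (t<16-0); WM=16

16 17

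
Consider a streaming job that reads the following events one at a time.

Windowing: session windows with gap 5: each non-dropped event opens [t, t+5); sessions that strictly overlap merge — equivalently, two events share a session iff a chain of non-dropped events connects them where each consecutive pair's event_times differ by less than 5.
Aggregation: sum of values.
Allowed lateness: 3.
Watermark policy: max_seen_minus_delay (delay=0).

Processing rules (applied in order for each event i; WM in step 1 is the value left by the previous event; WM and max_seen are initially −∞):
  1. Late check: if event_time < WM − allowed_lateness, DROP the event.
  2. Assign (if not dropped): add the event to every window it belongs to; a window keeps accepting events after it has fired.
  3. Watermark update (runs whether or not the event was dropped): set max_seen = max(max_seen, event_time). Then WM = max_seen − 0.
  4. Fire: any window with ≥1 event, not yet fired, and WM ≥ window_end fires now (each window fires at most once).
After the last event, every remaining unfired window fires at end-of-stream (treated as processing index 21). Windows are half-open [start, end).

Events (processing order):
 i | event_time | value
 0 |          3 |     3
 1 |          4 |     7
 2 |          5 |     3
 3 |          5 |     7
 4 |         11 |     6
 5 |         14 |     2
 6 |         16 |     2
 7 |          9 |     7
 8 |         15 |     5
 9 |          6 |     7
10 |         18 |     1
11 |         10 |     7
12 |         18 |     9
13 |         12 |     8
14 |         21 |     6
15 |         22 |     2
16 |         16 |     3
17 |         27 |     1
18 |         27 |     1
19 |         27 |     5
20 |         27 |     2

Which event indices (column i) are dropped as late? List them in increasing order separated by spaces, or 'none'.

7 9 11 13 16

i=0 t=3 v=3: → [3,8); WM=3
i=1 t=4 v=7: → [3,9); WM=4
i=2 t=5 v=3: → [3,10); WM=5
i=3 t=5 v=7: → [3,10); WM=5
i=4 t=11 v=6: → [11,16); WM=11
i=5 t=14 v=2: → [11,19); WM=14
i=6 t=16 v=2: → [11,21); WM=16
i=7 t=9 v=7: DROP (t<16-3); WM=16
i=8 t=15 v=5: → [11,21); WM=16
i=9 t=6 v=7: DROP (t<16-3); WM=16
i=10 t=18 v=1: → [11,23); WM=18
i=11 t=10 v=7: DROP (t<18-3); WM=18
i=12 t=18 v=9: → [11,23); WM=18
i=13 t=12 v=8: DROP (t<18-3); WM=18
i=14 t=21 v=6: → [11,26); WM=21
i=15 t=22 v=2: → [11,27); WM=22
i=16 t=16 v=3: DROP (t<22-3); WM=22
i=17 t=27 v=1: → [27,32); WM=27
i=18 t=27 v=1: → [27,32); WM=27
i=19 t=27 v=5: → [27,32); WM=27
i=20 t=27 v=2: → [27,32); WM=27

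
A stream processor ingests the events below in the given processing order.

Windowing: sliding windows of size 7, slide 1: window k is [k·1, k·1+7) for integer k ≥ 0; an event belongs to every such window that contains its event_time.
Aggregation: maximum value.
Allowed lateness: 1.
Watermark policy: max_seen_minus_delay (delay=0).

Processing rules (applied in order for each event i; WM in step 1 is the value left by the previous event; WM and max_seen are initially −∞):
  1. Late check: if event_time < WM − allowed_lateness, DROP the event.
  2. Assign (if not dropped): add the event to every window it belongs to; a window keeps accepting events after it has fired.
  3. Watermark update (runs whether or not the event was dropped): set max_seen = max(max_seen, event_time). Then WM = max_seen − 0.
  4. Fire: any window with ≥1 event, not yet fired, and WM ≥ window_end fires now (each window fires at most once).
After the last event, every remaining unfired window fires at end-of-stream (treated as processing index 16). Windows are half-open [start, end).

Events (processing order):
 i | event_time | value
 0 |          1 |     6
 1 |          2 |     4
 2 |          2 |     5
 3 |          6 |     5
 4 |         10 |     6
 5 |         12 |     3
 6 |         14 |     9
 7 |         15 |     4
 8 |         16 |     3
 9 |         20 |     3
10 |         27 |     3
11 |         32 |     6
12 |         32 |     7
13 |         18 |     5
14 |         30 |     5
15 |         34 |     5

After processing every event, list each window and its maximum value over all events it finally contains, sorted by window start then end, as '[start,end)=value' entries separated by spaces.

[0,7)=6 [1,8)=6 [2,9)=5 [3,10)=5 [4,11)=6 [5,12)=6 [6,13)=6 [7,14)=6 [8,15)=9 [9,16)=9 [10,17)=9 [11,18)=9 [12,19)=9 [13,20)=9 [14,21)=9 [15,22)=4 [16,23)=3 [17,24)=3 [18,25)=3 [19,26)=3 [20,27)=3 [21,28)=3 [22,29)=3 [23,30)=3 [24,31)=3 [25,32)=3 [26,33)=7 [27,34)=7 [28,35)=7 [29,36)=7 [30,37)=7 [31,38)=7 [32,39)=7 [33,40)=5 [34,41)=5

i=0 t=1 v=6: → [1,8),[0,7); WM=1
i=1 t=2 v=4: → [2,9),[1,8),[0,7); WM=2
i=2 t=2 v=5: → [2,9),[1,8),[0,7); WM=2
i=3 t=6 v=5: → [6,13),[5,12),[4,11),[3,10),[2,9),[1,8),[0,7); WM=6
i=4 t=10 v=6: → [10,17),[9,16),[8,15),[7,14),[6,13),[5,12),[4,11); WM=10; [0,7) fires=6 [1,8) fires=6 [2,9) fires=5 [3,10) fires=5
i=5 t=12 v=3: → [12,19),[11,18),[10,17),[9,16),[8,15),[7,14),[6,13); WM=12; [4,11) fires=6 [5,12) fires=6
i=6 t=14 v=9: → [14,21),[13,20),[12,19),[11,18),[10,17),[9,16),[8,15); WM=14; [6,13) fires=6 [7,14) fires=6
i=7 t=15 v=4: → [15,22),[14,21),[13,20),[12,19),[11,18),[10,17),[9,16); WM=15; [8,15) fires=9
i=8 t=16 v=3: → [16,23),[15,22),[14,21),[13,20),[12,19),[11,18),[10,17); WM=16; [9,16) fires=9
i=9 t=20 v=3: → [20,27),[19,26),[18,25),[17,24),[16,23),[15,22),[14,21); WM=20; [10,17) fires=9 [11,18) fires=9 [12,19) fires=9 [13,20) fires=9
i=10 t=27 v=3: → [27,34),[26,33),[25,32),[24,31),[23,30),[22,29),[21,28); WM=27; [14,21) fires=9 [15,22) fires=4 [16,23) fires=3 [17,24) fires=3 [18,25) fires=3 [19,26) fires=3 [20,27) fires=3
i=11 t=32 v=6: → [32,39),[31,38),[30,37),[29,36),[28,35),[27,34),[26,33); WM=32; [21,28) fires=3 [22,29) fires=3 [23,30) fires=3 [24,31) fires=3 [25,32) fires=3
i=12 t=32 v=7: → [32,39),[31,38),[30,37),[29,36),[28,35),[27,34),[26,33); WM=32
i=13 t=18 v=5: DROP (t<32-1); WM=32
i=14 t=30 v=5: DROP (t<32-1); WM=32
i=15 t=34 v=5: → [34,41),[33,40),[32,39),[31,38),[30,37),[29,36),[28,35); WM=34; [26,33) fires=7 [27,34) fires=7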